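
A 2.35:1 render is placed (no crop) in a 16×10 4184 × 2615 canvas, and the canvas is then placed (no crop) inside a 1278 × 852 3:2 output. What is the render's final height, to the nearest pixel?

2.35:1 in 4184×2615: fills the width, so the render is 4184.00 × 1780.43.
Second fit — the 16×10 canvas into 1278×852 spans the width: 1278.00 × 798.75 (×0.3054 from 4184×2615).
So the render's height is 1780.43 × 0.3054 ≈ 543.83.

544 px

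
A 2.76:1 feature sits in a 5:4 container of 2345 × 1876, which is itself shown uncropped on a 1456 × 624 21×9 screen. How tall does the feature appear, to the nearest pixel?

Inside the 2345×1876 canvas the feature is width-limited at 2345.00 × 849.64.
5:4 in 1456×624: fills the height, so the intermediate becomes 780.00 × 624.00 — a scale of ×0.3326.
Applying the same ×0.3326: 849.64 → 282.61.

283 px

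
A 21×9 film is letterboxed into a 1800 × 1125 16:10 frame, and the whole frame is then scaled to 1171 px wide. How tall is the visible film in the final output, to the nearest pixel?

502 px

In the 1800×1125 frame the film fills the width: height = 1800 × 9/21 ≈ 771.43 px.
Scaling 1800 → 1171 is ×0.6506, so the height becomes 771.43 × 0.6506 ≈ 501.86 px.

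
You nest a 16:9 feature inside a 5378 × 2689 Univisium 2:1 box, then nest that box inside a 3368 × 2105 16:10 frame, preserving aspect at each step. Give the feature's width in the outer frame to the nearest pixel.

2994 px

Inside the 5378×2689 canvas the feature is height-limited at 4780.44 × 2689.00.
The Univisium 2:1 canvas is width-limited in 3368×2105, giving 3368.00 × 1684.00; scale factor 0.6263.
Applying the same ×0.6263: 4780.44 → 2993.78.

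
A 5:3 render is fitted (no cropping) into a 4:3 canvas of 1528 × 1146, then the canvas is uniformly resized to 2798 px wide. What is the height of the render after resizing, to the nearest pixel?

Fitted into 1528×1146, the render spans the width; its height is 1528 × 3/5 ≈ 916.80 px.
Scaling 1528 → 2798 is ×1.8312, so the height becomes 916.80 × 1.8312 ≈ 1678.80 px.

1679 px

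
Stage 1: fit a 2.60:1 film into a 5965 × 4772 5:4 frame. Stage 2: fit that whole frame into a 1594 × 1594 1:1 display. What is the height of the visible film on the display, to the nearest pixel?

First fit — 2.60:1 into 5965×4772 spans the width: 5965.00 × 2294.23.
The 5:4 canvas is width-limited in 1594×1594, giving 1594.00 × 1275.20; scale factor 0.2672.
Applying the same ×0.2672: 2294.23 → 613.08.

613 px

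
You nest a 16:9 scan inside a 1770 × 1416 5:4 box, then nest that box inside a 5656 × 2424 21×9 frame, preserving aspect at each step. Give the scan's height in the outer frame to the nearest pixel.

1704 px

First fit — 16:9 into 1770×1416 spans the width: 1770.00 × 995.62.
Second fit — the 5:4 canvas into 5656×2424 spans the height: 3030.00 × 2424.00 (×1.7119 from 1770×1416).
Applying the same ×1.7119: 995.62 → 1704.38.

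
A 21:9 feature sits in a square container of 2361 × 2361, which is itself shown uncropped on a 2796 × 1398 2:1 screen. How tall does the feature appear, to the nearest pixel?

599 px

Inside the 2361×2361 canvas the feature is width-limited at 2361.00 × 1011.86.
Second fit — the square canvas into 2796×1398 spans the height: 1398.00 × 1398.00 (×0.5921 from 2361×2361).
Applying the same ×0.5921: 1011.86 → 599.14.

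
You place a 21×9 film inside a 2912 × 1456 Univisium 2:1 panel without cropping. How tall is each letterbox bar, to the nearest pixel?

104 px

21×9 is wider than Univisium 2:1, so it spans the full width.
The film is 2912 × 9/21 ≈ 1248.00 px tall.
Leftover height: 1456 − 1248.00 = 208.00 px → 104.00 each side.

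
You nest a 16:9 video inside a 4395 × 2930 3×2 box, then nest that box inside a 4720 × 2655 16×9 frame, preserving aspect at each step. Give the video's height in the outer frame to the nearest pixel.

First fit — 16:9 into 4395×2930 spans the width: 4395.00 × 2472.19.
The 3×2 canvas is height-limited in 4720×2655, giving 3982.50 × 2655.00; scale factor 0.9061.
The video scales with it: height 2472.19 × 0.9061 ≈ 2240.16.

2240 px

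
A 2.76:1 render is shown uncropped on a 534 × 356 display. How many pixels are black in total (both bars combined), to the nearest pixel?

86787 pixels

2.76:1 (2.760) > 3×2 (1.500), so the render fills the width.
That makes the image 193.4783 px tall (534 / 2.760).
Leftover height: 356 − 193.4783 = 162.5217 px.
Across the 534-px span: 162.5217 × 534 ≈ 86787 px.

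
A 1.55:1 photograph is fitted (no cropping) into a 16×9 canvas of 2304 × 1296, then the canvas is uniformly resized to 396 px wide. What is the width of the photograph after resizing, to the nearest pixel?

345 px

At 2304×1296 the photograph is height-limited, so width = 1296 × 1.550 ≈ 2008.80 px.
Scaling 2304 → 396 is ×0.1719, so the width becomes 2008.80 × 0.1719 ≈ 345.26 px.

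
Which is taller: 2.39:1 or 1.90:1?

1.90:1

2.39 and 1.9; 2.39 > 1.9. The smaller width-to-height ratio is the taller frame.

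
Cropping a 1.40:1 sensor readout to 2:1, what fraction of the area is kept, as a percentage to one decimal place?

70.0%

Going from 1.40:1 to 2:1 means cutting height while keeping width.
Fraction kept = (1.400)/(2.000) ≈ 70.00%.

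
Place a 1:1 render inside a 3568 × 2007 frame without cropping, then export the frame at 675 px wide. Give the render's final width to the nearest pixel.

380 px

At 3568×2007 the render is height-limited, so width = 2007 × 1/1 ≈ 2007.00 px.
Resizing to 675 px wide multiplies everything by 0.1892: 2007.00 → 379.69 px.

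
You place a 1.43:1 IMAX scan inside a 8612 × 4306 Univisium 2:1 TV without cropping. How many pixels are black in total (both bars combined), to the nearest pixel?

1.43:1 IMAX (1.430) < Univisium 2:1 (2.000), so the scan fills the height.
That makes the image 6157.5800 px wide (4306 × 1.430).
Black = 8612 − 6157.5800 = 2454.4200 px.
Across the 4306-px span: 2454.4200 × 4306 ≈ 10568733 px.

10568733 pixels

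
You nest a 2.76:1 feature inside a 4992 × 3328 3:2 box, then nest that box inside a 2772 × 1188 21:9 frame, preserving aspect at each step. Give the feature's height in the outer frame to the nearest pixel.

646 px

Inside the 4992×3328 canvas the feature is width-limited at 4992.00 × 1808.70.
3:2 in 2772×1188: fills the height, so the intermediate becomes 1782.00 × 1188.00 — a scale of ×0.3570.
Applying the same ×0.3570: 1808.70 → 645.65.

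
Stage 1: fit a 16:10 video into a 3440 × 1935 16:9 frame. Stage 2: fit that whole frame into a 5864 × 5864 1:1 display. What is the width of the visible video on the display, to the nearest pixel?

5278 px

First fit — 16:10 into 3440×1935 spans the height: 3096.00 × 1935.00.
16:9 in 5864×5864: fills the width, so the intermediate becomes 5864.00 × 3298.50 — a scale of ×1.7047.
Applying the same ×1.7047: 3096.00 → 5277.60.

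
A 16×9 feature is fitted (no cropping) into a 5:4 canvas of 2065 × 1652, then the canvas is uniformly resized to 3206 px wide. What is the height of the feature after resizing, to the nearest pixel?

1803 px

In the 2065×1652 frame the feature fills the width: height = 2065 × 9/16 ≈ 1161.56 px.
Resizing to 3206 px wide multiplies everything by 1.5525: 1161.56 → 1803.38 px.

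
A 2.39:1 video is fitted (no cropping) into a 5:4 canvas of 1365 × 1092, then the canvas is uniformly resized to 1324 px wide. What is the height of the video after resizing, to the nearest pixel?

554 px

Fitted into 1365×1092, the video spans the width; its height is 1365 / 2.390 ≈ 571.13 px.
Resizing to 1324 px wide multiplies everything by 0.9700: 571.13 → 553.97 px.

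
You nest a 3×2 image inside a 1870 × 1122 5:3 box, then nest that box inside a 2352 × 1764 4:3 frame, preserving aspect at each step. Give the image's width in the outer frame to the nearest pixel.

First fit — 3×2 into 1870×1122 spans the height: 1683.00 × 1122.00.
5:3 in 2352×1764: fills the width, so the intermediate becomes 2352.00 × 1411.20 — a scale of ×1.2578.
Applying the same ×1.2578: 1683.00 → 2116.80.

2117 px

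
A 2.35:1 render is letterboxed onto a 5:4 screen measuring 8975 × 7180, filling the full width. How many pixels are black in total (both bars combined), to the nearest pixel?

That makes the image 3819.1489 px tall (8975 / 2.350).
Black = 7180 − 3819.1489 = 3360.8511 px.
Across the 8975-px span: 3360.8511 × 8975 ≈ 30163638 px.

30163638 pixels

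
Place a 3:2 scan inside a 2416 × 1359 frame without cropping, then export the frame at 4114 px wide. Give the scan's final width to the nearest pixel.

Fitted into 2416×1359, the scan spans the height; its width is 1359 × 3/2 ≈ 2038.50 px.
Scaling 2416 → 4114 is ×1.7028, so the width becomes 2038.50 × 1.7028 ≈ 3471.19 px.

3471 px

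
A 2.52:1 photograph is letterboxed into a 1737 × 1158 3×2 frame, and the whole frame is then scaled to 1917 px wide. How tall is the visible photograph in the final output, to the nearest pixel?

At 1737×1158 the photograph is width-limited, so height = 1737 / 2.520 ≈ 689.29 px.
The frame scales by 1917/1737 = 1.1036; 689.29 × 1.1036 ≈ 760.71 px.

761 px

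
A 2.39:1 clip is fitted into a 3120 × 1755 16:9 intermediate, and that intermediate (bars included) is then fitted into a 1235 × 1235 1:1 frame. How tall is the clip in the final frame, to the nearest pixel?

2.39:1 in 3120×1755: fills the width, so the clip is 3120.00 × 1305.44.
16:9 in 1235×1235: fills the width, so the intermediate becomes 1235.00 × 694.69 — a scale of ×0.3958.
So the clip's height is 1305.44 × 0.3958 ≈ 516.74.

517 px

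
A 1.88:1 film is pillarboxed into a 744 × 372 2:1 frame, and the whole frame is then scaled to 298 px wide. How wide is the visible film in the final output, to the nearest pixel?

In the 744×372 frame the film fills the height: width = 372 × 1.880 ≈ 699.36 px.
The frame scales by 298/744 = 0.4005; 699.36 × 0.4005 ≈ 280.12 px.

280 px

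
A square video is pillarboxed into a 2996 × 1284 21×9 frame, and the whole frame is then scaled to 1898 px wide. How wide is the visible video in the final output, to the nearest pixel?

Fitted into 2996×1284, the video spans the height; its width is 1284 × 1/1 ≈ 1284.00 px.
The frame scales by 1898/2996 = 0.6335; 1284.00 × 0.6335 ≈ 813.43 px.

813 px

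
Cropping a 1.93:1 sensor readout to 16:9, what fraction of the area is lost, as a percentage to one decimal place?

16:9 is narrower than 1.93:1, so the crop keeps the full height and trims the width.
(1.778)/(1.930) ≈ 0.921 of the area survives, leaving 7.89% discarded.

7.9%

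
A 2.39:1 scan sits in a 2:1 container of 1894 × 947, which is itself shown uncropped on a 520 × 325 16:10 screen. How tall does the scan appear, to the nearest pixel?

First fit — 2.39:1 into 1894×947 spans the width: 1894.00 × 792.47.
The 2:1 canvas is width-limited in 520×325, giving 520.00 × 260.00; scale factor 0.2746.
So the scan's height is 792.47 × 0.2746 ≈ 217.57.

218 px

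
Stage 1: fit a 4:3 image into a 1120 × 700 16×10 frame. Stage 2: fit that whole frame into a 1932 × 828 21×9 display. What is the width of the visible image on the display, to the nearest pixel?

1104 px

4:3 in 1120×700: fills the height, so the image is 933.33 × 700.00.
The 16×10 canvas is height-limited in 1932×828, giving 1324.80 × 828.00; scale factor 1.1829.
Applying the same ×1.1829: 933.33 → 1104.00.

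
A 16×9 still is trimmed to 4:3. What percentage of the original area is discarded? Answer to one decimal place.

25.0%

Going from 16×9 to 4:3 means cutting width while keeping height.
Area ratio = (1.333)/(1.778) = 75.00%; the remaining 25.00% is cropped out.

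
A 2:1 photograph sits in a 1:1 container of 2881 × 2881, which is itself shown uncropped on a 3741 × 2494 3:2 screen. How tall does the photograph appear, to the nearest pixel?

Inside the 2881×2881 canvas the photograph is width-limited at 2881.00 × 1440.50.
The 1:1 canvas is height-limited in 3741×2494, giving 2494.00 × 2494.00; scale factor 0.8657.
Applying the same ×0.8657: 1440.50 → 1247.00.

1247 px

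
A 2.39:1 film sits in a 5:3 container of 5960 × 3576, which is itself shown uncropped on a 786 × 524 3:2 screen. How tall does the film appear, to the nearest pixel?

First fit — 2.39:1 into 5960×3576 spans the width: 5960.00 × 2493.72.
5:3 in 786×524: fills the width, so the intermediate becomes 786.00 × 471.60 — a scale of ×0.1319.
Applying the same ×0.1319: 2493.72 → 328.87.

329 px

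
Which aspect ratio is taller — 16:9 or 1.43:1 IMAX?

16:9 = 1.778 and 1.43; 1.778 > 1.43. The smaller width-to-height ratio is the taller frame.

1.43:1 IMAX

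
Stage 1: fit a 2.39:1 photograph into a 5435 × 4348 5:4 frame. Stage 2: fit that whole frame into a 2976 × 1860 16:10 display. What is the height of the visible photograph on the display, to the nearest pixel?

First fit — 2.39:1 into 5435×4348 spans the width: 5435.00 × 2274.06.
5:4 in 2976×1860: fills the height, so the intermediate becomes 2325.00 × 1860.00 — a scale of ×0.4278.
Applying the same ×0.4278: 2274.06 → 972.80.

973 px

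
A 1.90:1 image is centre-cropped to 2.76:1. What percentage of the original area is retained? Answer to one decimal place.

68.8%

The width stays; only height is cut (since 2.76:1 is wider than 1.90:1).
Area ratio = (1.900)/(2.760) = 68.84% retained.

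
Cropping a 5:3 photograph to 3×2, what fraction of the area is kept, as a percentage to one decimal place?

Going from 5:3 to 3×2 means cutting width while keeping height.
Fraction kept = (1.500)/(1.667) ≈ 90.00%.

90.0%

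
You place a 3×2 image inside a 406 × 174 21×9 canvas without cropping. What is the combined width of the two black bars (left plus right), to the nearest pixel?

145 px

3×2 (1.500) < 21×9 (2.333), so the image fills the height.
The image is 174 × 3/2 ≈ 261.00 px wide.
Leftover width: 406 − 261.00 = 145.00 px.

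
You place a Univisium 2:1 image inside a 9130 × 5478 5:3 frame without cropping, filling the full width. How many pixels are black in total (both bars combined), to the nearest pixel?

8335690 pixels

The image is 9130 × 1/2 ≈ 4565.0000 px tall.
Black = 5478 − 4565.0000 = 913.0000 px.
Bar area = 913.0000 × 9130 ≈ 8335690 px.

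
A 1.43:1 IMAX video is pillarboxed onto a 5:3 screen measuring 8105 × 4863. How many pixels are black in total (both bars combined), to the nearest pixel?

5596875 pixels

Since 1.430 < 1.667, the video is height-limited.
The video is 4863 × 1.430 ≈ 6954.0900 px wide.
8105 − 6954.0900 = 1150.9100 px of bars.
Across the 4863-px span: 1150.9100 × 4863 ≈ 5596875 px.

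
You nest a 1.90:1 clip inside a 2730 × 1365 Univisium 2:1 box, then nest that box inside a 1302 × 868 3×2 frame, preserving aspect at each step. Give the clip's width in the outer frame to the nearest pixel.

Inside the 2730×1365 canvas the clip is height-limited at 2593.50 × 1365.00.
Univisium 2:1 in 1302×868: fills the width, so the intermediate becomes 1302.00 × 651.00 — a scale of ×0.4769.
The clip scales with it: width 2593.50 × 0.4769 ≈ 1236.90.

1237 px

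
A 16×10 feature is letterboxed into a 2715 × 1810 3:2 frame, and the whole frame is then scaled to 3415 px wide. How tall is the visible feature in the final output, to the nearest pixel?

At 2715×1810 the feature is width-limited, so height = 2715 × 10/16 ≈ 1696.88 px.
Resizing to 3415 px wide multiplies everything by 1.2578: 1696.88 → 2134.38 px.

2134 px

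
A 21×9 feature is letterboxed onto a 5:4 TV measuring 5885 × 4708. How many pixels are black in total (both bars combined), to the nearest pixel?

12863769 pixels

Since 2.333 > 1.250, the feature is width-limited.
That makes the image 2522.1429 px tall (5885 × 9/21).
4708 − 2522.1429 = 2185.8571 px of bars.
That's 2185.8571 × 5885 ≈ 12863769 black pixels.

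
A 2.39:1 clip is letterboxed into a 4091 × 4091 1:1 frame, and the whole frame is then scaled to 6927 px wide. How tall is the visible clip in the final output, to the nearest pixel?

2898 px

In the 4091×4091 frame the clip fills the width: height = 4091 / 2.390 ≈ 1711.72 px.
Resizing to 6927 px wide multiplies everything by 1.6932: 1711.72 → 2898.33 px.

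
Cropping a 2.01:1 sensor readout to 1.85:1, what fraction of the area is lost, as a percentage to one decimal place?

8.0%

1.85:1 is narrower than 2.01:1, so the crop keeps the full height and trims the width.
(1.850)/(2.010) ≈ 0.920 of the area survives, leaving 7.96% discarded.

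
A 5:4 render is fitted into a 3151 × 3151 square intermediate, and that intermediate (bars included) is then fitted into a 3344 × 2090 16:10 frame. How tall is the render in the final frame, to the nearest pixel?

Inside the 3151×3151 canvas the render is width-limited at 3151.00 × 2520.80.
Second fit — the square canvas into 3344×2090 spans the height: 2090.00 × 2090.00 (×0.6633 from 3151×3151).
The render scales with it: height 2520.80 × 0.6633 ≈ 1672.00.

1672 px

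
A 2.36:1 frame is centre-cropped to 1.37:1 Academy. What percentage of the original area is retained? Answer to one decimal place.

1.37:1 Academy is narrower than 2.36:1, so the crop keeps the full height and trims the width.
Area ratio = (1.370)/(2.360) = 58.05% retained.

58.1%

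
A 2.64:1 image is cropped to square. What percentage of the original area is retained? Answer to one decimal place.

37.9%

Going from 2.64:1 to square means cutting width while keeping height.
Area ratio = (1.000)/(2.640) = 37.88% retained.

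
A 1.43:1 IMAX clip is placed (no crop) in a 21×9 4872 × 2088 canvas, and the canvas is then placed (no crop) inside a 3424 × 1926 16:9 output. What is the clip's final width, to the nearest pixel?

1.43:1 IMAX in 4872×2088: fills the height, so the clip is 2985.84 × 2088.00.
Second fit — the 21×9 canvas into 3424×1926 spans the width: 3424.00 × 1467.43 (×0.7028 from 4872×2088).
The clip scales with it: width 2985.84 × 0.7028 ≈ 2098.42.

2098 px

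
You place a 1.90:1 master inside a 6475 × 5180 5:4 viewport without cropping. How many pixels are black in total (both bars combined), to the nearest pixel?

Since 1.900 > 1.250, the master is width-limited.
Content height = 6475 / 1.900 ≈ 3407.8947 px.
Black = 5180 − 3407.8947 = 1772.1053 px.
That's 1772.1053 × 6475 ≈ 11474382 black pixels.

11474382 pixels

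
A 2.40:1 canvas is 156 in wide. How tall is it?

At 2.40:1, 156 / 2.400 ≈ 65.

65 in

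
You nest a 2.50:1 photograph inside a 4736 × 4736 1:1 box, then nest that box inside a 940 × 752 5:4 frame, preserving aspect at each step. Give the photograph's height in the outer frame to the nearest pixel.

First fit — 2.50:1 into 4736×4736 spans the width: 4736.00 × 1894.40.
1:1 in 940×752: fills the height, so the intermediate becomes 752.00 × 752.00 — a scale of ×0.1588.
So the photograph's height is 1894.40 × 0.1588 ≈ 300.80.

301 px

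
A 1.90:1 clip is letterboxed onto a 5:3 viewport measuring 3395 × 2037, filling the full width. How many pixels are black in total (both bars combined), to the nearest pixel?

849286 pixels

Content height = 3395 / 1.900 ≈ 1786.8421 px.
Leftover height: 2037 − 1786.8421 = 250.1579 px.
Across the 3395-px span: 250.1579 × 3395 ≈ 849286 px.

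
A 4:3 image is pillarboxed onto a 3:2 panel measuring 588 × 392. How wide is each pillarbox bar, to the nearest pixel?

4:3 (1.333) < 3:2 (1.500), so the image fills the height.
The image is 392 × 4/3 ≈ 522.67 px wide.
588 − 522.67 = 65.33 px of bars (32.67 each).

33 px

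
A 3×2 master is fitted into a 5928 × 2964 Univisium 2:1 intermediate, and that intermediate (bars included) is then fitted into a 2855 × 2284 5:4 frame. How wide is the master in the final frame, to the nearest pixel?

2141 px

Inside the 5928×2964 canvas the master is height-limited at 4446.00 × 2964.00.
Second fit — the Univisium 2:1 canvas into 2855×2284 spans the width: 2855.00 × 1427.50 (×0.4816 from 5928×2964).
The master scales with it: width 4446.00 × 0.4816 ≈ 2141.25.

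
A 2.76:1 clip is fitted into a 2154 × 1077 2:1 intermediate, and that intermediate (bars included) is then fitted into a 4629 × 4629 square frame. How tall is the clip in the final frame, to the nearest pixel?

First fit — 2.76:1 into 2154×1077 spans the width: 2154.00 × 780.43.
Second fit — the 2:1 canvas into 4629×4629 spans the width: 4629.00 × 2314.50 (×2.1490 from 2154×1077).
Applying the same ×2.1490: 780.43 → 1677.17.

1677 px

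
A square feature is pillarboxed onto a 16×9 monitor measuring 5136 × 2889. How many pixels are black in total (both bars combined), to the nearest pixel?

Since 1.000 < 1.778, the feature is height-limited.
That makes the image 2889.0000 px wide (2889 × 1/1).
Leftover width: 5136 − 2889.0000 = 2247.0000 px.
That's 2247.0000 × 2889 ≈ 6491583 black pixels.

6491583 pixels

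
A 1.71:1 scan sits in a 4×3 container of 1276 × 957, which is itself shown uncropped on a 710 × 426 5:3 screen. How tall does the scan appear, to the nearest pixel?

332 px

First fit — 1.71:1 into 1276×957 spans the width: 1276.00 × 746.20.
4×3 in 710×426: fills the height, so the intermediate becomes 568.00 × 426.00 — a scale of ×0.4451.
The scan scales with it: height 746.20 × 0.4451 ≈ 332.16.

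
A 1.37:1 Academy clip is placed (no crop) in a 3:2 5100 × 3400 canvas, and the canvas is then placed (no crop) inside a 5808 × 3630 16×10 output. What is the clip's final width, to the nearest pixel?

4973 px

First fit — 1.37:1 Academy into 5100×3400 spans the height: 4658.00 × 3400.00.
3:2 in 5808×3630: fills the height, so the intermediate becomes 5445.00 × 3630.00 — a scale of ×1.0676.
Applying the same ×1.0676: 4658.00 → 4973.10.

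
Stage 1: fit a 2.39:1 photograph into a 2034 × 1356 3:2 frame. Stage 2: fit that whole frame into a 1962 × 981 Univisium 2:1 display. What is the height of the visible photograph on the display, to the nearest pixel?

616 px

2.39:1 in 2034×1356: fills the width, so the photograph is 2034.00 × 851.05.
The 3:2 canvas is height-limited in 1962×981, giving 1471.50 × 981.00; scale factor 0.7235.
The photograph scales with it: height 851.05 × 0.7235 ≈ 615.69.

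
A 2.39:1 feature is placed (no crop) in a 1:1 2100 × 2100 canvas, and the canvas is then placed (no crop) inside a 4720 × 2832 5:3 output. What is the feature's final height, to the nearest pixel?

1185 px

First fit — 2.39:1 into 2100×2100 spans the width: 2100.00 × 878.66.
Second fit — the 1:1 canvas into 4720×2832 spans the height: 2832.00 × 2832.00 (×1.3486 from 2100×2100).
The feature scales with it: height 878.66 × 1.3486 ≈ 1184.94.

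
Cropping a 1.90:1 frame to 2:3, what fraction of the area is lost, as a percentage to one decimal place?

2:3 is narrower than 1.90:1, so the crop keeps the full height and trims the width.
Fraction kept = (0.667)/(1.900) ≈ 35.09%, so 64.91% is lost.

64.9%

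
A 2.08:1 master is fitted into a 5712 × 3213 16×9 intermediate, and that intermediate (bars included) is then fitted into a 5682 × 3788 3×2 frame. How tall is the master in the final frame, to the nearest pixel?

First fit — 2.08:1 into 5712×3213 spans the width: 5712.00 × 2746.15.
16×9 in 5682×3788: fills the width, so the intermediate becomes 5682.00 × 3196.12 — a scale of ×0.9947.
The master scales with it: height 2746.15 × 0.9947 ≈ 2731.73.

2732 px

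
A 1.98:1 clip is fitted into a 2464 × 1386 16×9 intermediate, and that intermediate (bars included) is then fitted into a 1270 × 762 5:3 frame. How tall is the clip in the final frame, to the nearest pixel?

First fit — 1.98:1 into 2464×1386 spans the width: 2464.00 × 1244.44.
Second fit — the 16×9 canvas into 1270×762 spans the width: 1270.00 × 714.38 (×0.5154 from 2464×1386).
Applying the same ×0.5154: 1244.44 → 641.41.

641 px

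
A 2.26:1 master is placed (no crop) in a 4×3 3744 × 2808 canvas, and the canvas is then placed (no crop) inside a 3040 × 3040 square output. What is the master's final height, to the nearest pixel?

First fit — 2.26:1 into 3744×2808 spans the width: 3744.00 × 1656.64.
The 4×3 canvas is width-limited in 3040×3040, giving 3040.00 × 2280.00; scale factor 0.8120.
So the master's height is 1656.64 × 0.8120 ≈ 1345.13.

1345 px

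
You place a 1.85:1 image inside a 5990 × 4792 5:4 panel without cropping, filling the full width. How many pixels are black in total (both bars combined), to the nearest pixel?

9309431 pixels

That makes the image 3237.8378 px tall (5990 / 1.850).
4792 − 3237.8378 = 1554.1622 px of bars.
Bar area = 1554.1622 × 5990 ≈ 9309431 px.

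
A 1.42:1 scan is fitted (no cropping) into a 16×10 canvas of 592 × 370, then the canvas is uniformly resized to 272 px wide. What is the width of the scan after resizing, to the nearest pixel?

241 px

Fitted into 592×370, the scan spans the height; its width is 370 × 1.420 ≈ 525.40 px.
Resizing to 272 px wide multiplies everything by 0.4595: 525.40 → 241.40 px.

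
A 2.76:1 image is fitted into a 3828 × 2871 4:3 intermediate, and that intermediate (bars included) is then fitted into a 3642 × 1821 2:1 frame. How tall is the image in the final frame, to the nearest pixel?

880 px

First fit — 2.76:1 into 3828×2871 spans the width: 3828.00 × 1386.96.
The 4:3 canvas is height-limited in 3642×1821, giving 2428.00 × 1821.00; scale factor 0.6343.
The image scales with it: height 1386.96 × 0.6343 ≈ 879.71.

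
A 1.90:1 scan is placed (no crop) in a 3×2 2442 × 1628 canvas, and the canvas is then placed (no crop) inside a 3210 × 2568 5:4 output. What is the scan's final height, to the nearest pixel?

Inside the 2442×1628 canvas the scan is width-limited at 2442.00 × 1285.26.
3×2 in 3210×2568: fills the width, so the intermediate becomes 3210.00 × 2140.00 — a scale of ×1.3145.
The scan scales with it: height 1285.26 × 1.3145 ≈ 1689.47.

1689 px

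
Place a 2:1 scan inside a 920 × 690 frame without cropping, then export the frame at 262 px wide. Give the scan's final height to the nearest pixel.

131 px

In the 920×690 frame the scan fills the width: height = 920 × 1/2 ≈ 460.00 px.
Scaling 920 → 262 is ×0.2848, so the height becomes 460.00 × 0.2848 ≈ 131.00 px.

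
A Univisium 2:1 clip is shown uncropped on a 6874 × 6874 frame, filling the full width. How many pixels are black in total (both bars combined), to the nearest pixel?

That makes the image 3437.0000 px tall (6874 × 1/2).
Black = 6874 − 3437.0000 = 3437.0000 px.
That's 3437.0000 × 6874 ≈ 23625938 black pixels.

23625938 pixels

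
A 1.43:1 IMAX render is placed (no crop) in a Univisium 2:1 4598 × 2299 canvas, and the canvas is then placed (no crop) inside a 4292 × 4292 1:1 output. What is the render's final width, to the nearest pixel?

Inside the 4598×2299 canvas the render is height-limited at 3287.57 × 2299.00.
The Univisium 2:1 canvas is width-limited in 4292×4292, giving 4292.00 × 2146.00; scale factor 0.9334.
So the render's width is 3287.57 × 0.9334 ≈ 3068.78.

3069 px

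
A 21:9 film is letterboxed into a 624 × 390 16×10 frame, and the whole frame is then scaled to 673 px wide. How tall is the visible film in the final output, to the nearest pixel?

At 624×390 the film is width-limited, so height = 624 × 9/21 ≈ 267.43 px.
The frame scales by 673/624 = 1.0785; 267.43 × 1.0785 ≈ 288.43 px.

288 px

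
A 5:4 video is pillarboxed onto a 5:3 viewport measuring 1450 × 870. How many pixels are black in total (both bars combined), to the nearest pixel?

5:4 is narrower than 5:3, so it spans the full height.
The video is 870 × 5/4 ≈ 1087.5000 px wide.
Black = 1450 − 1087.5000 = 362.5000 px.
That's 362.5000 × 870 ≈ 315375 black pixels.

315375 pixels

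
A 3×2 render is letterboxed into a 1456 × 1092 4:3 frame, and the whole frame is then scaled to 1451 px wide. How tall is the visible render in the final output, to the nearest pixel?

967 px

In the 1456×1092 frame the render fills the width: height = 1456 × 2/3 ≈ 970.67 px.
The frame scales by 1451/1456 = 0.9966; 970.67 × 0.9966 ≈ 967.33 px.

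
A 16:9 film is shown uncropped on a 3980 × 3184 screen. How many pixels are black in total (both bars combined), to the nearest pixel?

16:9 (1.778) > 5:4 (1.250), so the film fills the width.
Content height = 3980 × 9/16 ≈ 2238.7500 px.
Leftover height: 3184 − 2238.7500 = 945.2500 px.
That's 945.2500 × 3980 ≈ 3762095 black pixels.

3762095 pixels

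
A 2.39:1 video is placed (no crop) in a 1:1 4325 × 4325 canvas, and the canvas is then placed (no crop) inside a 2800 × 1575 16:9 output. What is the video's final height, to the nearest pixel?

659 px

Inside the 4325×4325 canvas the video is width-limited at 4325.00 × 1809.62.
Second fit — the 1:1 canvas into 2800×1575 spans the height: 1575.00 × 1575.00 (×0.3642 from 4325×4325).
The video scales with it: height 1809.62 × 0.3642 ≈ 659.00.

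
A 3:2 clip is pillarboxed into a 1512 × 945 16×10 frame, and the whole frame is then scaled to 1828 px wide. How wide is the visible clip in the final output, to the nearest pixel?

1714 px

Fitted into 1512×945, the clip spans the height; its width is 945 × 3/2 ≈ 1417.50 px.
Scaling 1512 → 1828 is ×1.2090, so the width becomes 1417.50 × 1.2090 ≈ 1713.75 px.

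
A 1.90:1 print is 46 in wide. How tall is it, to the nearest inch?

24 in

At 1.90:1, 46 / 1.900 ≈ 24.21.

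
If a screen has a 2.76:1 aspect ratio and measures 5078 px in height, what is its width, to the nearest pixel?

14015 px

At 2.76:1, 5078 × 2.760 ≈ 14015.28.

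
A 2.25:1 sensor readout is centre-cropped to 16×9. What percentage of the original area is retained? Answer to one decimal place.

16×9 is narrower than 2.25:1, so the crop keeps the full height and trims the width.
(1.778)/(2.250) ≈ 0.790 of the area survives.

79.0%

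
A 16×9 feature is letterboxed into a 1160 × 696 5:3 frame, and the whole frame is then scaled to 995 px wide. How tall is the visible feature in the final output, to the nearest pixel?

In the 1160×696 frame the feature fills the width: height = 1160 × 9/16 ≈ 652.50 px.
The frame scales by 995/1160 = 0.8578; 652.50 × 0.8578 ≈ 559.69 px.

560 px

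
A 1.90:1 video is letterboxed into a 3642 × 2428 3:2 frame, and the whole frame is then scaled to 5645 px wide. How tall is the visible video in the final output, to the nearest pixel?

In the 3642×2428 frame the video fills the width: height = 3642 / 1.900 ≈ 1916.84 px.
Resizing to 5645 px wide multiplies everything by 1.5500: 1916.84 → 2971.05 px.

2971 px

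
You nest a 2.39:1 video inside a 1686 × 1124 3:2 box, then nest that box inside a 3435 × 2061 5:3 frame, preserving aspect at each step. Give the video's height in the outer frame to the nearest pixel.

1294 px

First fit — 2.39:1 into 1686×1124 spans the width: 1686.00 × 705.44.
Second fit — the 3:2 canvas into 3435×2061 spans the height: 3091.50 × 2061.00 (×1.8336 from 1686×1124).
The video scales with it: height 705.44 × 1.8336 ≈ 1293.51.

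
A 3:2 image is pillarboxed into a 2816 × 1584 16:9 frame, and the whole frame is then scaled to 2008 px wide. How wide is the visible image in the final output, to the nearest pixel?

1694 px

In the 2816×1584 frame the image fills the height: width = 1584 × 3/2 ≈ 2376.00 px.
Resizing to 2008 px wide multiplies everything by 0.7131: 2376.00 → 1694.25 px.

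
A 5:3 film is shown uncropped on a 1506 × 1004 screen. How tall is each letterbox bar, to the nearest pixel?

50 px

5:3 (1.667) > 3×2 (1.500), so the film fills the width.
Content height = 1506 × 3/5 ≈ 903.60 px.
Black = 1004 − 903.60 = 100.40 px, or 50.20 per bar.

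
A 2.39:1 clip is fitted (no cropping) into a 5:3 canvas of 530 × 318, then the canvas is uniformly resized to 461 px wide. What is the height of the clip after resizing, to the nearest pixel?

193 px

Fitted into 530×318, the clip spans the width; its height is 530 / 2.390 ≈ 221.76 px.
Resizing to 461 px wide multiplies everything by 0.8698: 221.76 → 192.89 px.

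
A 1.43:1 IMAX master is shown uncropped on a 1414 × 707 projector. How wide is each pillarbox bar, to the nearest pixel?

201 px

1.43:1 IMAX is narrower than Univisium 2:1, so it spans the full height.
Content width = 707 × 1.430 ≈ 1011.01 px.
1414 − 1011.01 = 402.99 px of bars (201.50 each).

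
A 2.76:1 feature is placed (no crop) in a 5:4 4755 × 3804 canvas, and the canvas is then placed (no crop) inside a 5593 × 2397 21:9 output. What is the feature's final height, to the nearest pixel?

1086 px

2.76:1 in 4755×3804: fills the width, so the feature is 4755.00 × 1722.83.
Second fit — the 5:4 canvas into 5593×2397 spans the height: 2996.25 × 2397.00 (×0.6301 from 4755×3804).
So the feature's height is 1722.83 × 0.6301 ≈ 1085.60.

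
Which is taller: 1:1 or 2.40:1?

1:1

1 and 2.4; 2.4 > 1. The smaller width-to-height ratio is the taller frame.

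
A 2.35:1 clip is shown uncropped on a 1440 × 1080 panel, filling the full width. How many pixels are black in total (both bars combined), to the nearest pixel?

The clip is 1440 / 2.350 ≈ 612.7660 px tall.
Leftover height: 1080 − 612.7660 = 467.2340 px.
That's 467.2340 × 1440 ≈ 672817 black pixels.

672817 pixels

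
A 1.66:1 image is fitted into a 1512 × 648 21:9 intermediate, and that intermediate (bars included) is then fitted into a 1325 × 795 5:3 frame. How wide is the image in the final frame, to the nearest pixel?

943 px

First fit — 1.66:1 into 1512×648 spans the height: 1075.68 × 648.00.
21:9 in 1325×795: fills the width, so the intermediate becomes 1325.00 × 567.86 — a scale of ×0.8763.
The image scales with it: width 1075.68 × 0.8763 ≈ 942.64.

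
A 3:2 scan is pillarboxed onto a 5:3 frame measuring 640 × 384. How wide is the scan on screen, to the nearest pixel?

576 px

3:2 (1.500) < 5:3 (1.667), so the scan fills the height.
Content width = 384 × 3/2 ≈ 576.00 px.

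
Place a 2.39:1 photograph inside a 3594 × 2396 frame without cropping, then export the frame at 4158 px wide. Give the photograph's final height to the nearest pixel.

Fitted into 3594×2396, the photograph spans the width; its height is 3594 / 2.390 ≈ 1503.77 px.
Scaling 3594 → 4158 is ×1.1569, so the height becomes 1503.77 × 1.1569 ≈ 1739.75 px.

1740 px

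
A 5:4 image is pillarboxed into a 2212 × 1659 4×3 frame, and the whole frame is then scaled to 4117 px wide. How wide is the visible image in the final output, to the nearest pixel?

Fitted into 2212×1659, the image spans the height; its width is 1659 × 5/4 ≈ 2073.75 px.
Resizing to 4117 px wide multiplies everything by 1.8612: 2073.75 → 3859.69 px.

3860 px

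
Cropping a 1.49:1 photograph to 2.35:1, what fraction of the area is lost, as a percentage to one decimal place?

36.6%

The width stays; only height is cut (since 2.35:1 is wider than 1.49:1).
(1.490)/(2.350) ≈ 0.634 of the area survives, leaving 36.60% discarded.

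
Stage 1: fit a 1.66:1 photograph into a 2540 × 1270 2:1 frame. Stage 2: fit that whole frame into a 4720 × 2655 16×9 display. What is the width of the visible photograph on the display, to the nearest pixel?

3918 px

First fit — 1.66:1 into 2540×1270 spans the height: 2108.20 × 1270.00.
Second fit — the 2:1 canvas into 4720×2655 spans the width: 4720.00 × 2360.00 (×1.8583 from 2540×1270).
The photograph scales with it: width 2108.20 × 1.8583 ≈ 3917.60.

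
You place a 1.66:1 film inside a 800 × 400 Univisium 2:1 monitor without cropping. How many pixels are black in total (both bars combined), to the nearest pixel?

1.66:1 (1.660) < Univisium 2:1 (2.000), so the film fills the height.
That makes the image 664.0000 px wide (400 × 1.660).
Black = 800 − 664.0000 = 136.0000 px.
That's 136.0000 × 400 ≈ 54400 black pixels.

54400 pixels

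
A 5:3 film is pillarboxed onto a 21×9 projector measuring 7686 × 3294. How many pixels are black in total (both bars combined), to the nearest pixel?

Since 1.667 < 2.333, the film is height-limited.
The film is 3294 × 5/3 ≈ 5490.0000 px wide.
Black = 7686 − 5490.0000 = 2196.0000 px.
Across the 3294-px span: 2196.0000 × 3294 ≈ 7233624 px.

7233624 pixels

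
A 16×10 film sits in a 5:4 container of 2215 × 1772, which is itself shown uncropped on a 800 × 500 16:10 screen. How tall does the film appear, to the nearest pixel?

391 px

First fit — 16×10 into 2215×1772 spans the width: 2215.00 × 1384.38.
Second fit — the 5:4 canvas into 800×500 spans the height: 625.00 × 500.00 (×0.2822 from 2215×1772).
Applying the same ×0.2822: 1384.38 → 390.62.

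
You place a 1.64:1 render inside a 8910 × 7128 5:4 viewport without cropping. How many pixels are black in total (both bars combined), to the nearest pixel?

15103102 pixels

1.64:1 is wider than 5:4, so it spans the full width.
That makes the image 5432.9268 px tall (8910 / 1.640).
Leftover height: 7128 − 5432.9268 = 1695.0732 px.
Across the 8910-px span: 1695.0732 × 8910 ≈ 15103102 px.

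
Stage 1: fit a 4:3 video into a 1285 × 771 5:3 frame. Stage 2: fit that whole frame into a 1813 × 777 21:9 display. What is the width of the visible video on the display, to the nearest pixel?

Inside the 1285×771 canvas the video is height-limited at 1028.00 × 771.00.
5:3 in 1813×777: fills the height, so the intermediate becomes 1295.00 × 777.00 — a scale of ×1.0078.
The video scales with it: width 1028.00 × 1.0078 ≈ 1036.00.

1036 px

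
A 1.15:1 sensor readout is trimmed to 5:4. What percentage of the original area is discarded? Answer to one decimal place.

8.0%

The width stays; only height is cut (since 5:4 is wider than 1.15:1).
Area ratio = (1.150)/(1.250) = 92.00%; the remaining 8.00% is cropped out.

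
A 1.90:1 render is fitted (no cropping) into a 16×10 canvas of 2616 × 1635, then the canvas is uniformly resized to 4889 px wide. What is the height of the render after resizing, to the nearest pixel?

2573 px

Fitted into 2616×1635, the render spans the width; its height is 2616 / 1.900 ≈ 1376.84 px.
Resizing to 4889 px wide multiplies everything by 1.8689: 1376.84 → 2573.16 px.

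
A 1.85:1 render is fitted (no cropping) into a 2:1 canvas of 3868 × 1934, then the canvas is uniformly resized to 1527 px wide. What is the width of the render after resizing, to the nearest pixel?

Fitted into 3868×1934, the render spans the height; its width is 1934 × 1.850 ≈ 3577.90 px.
Scaling 3868 → 1527 is ×0.3948, so the width becomes 3577.90 × 0.3948 ≈ 1412.47 px.

1412 px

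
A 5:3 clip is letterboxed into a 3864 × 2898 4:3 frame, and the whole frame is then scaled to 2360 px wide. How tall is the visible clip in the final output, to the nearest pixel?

1416 px

In the 3864×2898 frame the clip fills the width: height = 3864 × 3/5 ≈ 2318.40 px.
Resizing to 2360 px wide multiplies everything by 0.6108: 2318.40 → 1416.00 px.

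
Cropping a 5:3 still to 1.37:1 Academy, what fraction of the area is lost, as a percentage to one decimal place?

17.8%

1.37:1 Academy is narrower than 5:3, so the crop keeps the full height and trims the width.
Area ratio = (1.370)/(1.667) = 82.20%; the remaining 17.80% is cropped out.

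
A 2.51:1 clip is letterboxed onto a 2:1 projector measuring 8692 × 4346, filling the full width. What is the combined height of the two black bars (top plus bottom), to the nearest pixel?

That makes the image 3462.95 px tall (8692 / 2.510).
4346 − 3462.95 = 883.05 px of bars.

883 px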